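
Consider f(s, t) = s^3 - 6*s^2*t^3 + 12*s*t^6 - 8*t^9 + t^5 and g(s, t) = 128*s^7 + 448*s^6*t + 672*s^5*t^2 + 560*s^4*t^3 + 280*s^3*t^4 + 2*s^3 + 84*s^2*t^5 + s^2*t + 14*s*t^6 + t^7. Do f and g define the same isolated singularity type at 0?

No.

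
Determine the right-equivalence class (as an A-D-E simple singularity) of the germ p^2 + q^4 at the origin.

A_3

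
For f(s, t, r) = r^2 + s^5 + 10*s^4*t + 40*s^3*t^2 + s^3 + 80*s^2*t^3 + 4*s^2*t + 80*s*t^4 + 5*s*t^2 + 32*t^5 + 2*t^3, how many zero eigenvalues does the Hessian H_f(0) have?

2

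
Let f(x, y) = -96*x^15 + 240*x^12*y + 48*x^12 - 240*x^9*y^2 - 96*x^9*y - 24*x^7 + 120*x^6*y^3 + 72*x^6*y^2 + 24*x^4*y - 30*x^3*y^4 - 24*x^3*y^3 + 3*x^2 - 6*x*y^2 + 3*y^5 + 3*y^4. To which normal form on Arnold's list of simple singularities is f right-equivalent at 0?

A_4

The Hessian of f at 0 is [[6, 0], [0, 0]] with rank 1, so corank 1. A Groebner basis of the Jacobian ideal J(f) in C{x,y} is {x^2, -x + y^2}; counting standard monomials gives mu = 4. Corank 1: A-series; mu = 4 gives A_4.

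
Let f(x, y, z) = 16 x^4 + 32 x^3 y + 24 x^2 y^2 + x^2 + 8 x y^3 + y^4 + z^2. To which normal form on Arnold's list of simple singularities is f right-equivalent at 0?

The Hessian of f at 0 has rank 2. Corank 1: A-series; mu = 3 gives A_3.

A_{3}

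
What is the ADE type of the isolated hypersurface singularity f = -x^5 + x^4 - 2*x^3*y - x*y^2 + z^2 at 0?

D_{5}

The Hessian of f at 0 has rank 1. Corank 2; j^3 = -x*y^2 has shape L^2 M (L != M), so D-series; mu = 5 gives D_5.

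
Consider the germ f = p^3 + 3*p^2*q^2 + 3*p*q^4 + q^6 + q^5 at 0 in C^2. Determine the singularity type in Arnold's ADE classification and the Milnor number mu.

Type E_{8}, Milnor number mu = 8.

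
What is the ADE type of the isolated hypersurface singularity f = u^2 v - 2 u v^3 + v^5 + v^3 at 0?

The Hessian of f at 0 is [[0, 0], [0, 0]] with rank 0, so corank 2. A Groebner basis of the Jacobian ideal J(f) in C{u,v} is {v^3, u^2 + 3*v^2, u*v}; counting standard monomials gives mu = 4. Corank 2; j^3 = v*(u^2 + v^2) splits into three distinct lines over C (the quadratic factor has nonzero discriminant), so D_4.

D4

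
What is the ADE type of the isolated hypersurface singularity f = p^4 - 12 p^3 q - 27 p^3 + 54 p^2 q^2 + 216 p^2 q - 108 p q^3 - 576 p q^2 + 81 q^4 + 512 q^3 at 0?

The Hessian of f at 0 has rank 0. Corank 2; j^3 = -(3*p - 8*q)^3 is a perfect cube, so E-series; the 4-jet and mu = 6 give E_6.

E6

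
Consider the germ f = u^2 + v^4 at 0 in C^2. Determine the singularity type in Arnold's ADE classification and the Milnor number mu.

Type A_3, Milnor number mu = 3.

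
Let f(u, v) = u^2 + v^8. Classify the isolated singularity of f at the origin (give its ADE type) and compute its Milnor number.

The Hessian of f at 0 is [[2, 0], [0, 0]] with rank 1, so corank 1. A Groebner basis of the Jacobian ideal J(f) in C{u,v} is {v^7, u}; counting standard monomials gives mu = 7. Corank 1: A-series; mu = 7 gives A_7.

Type A7, Milnor number mu = 7.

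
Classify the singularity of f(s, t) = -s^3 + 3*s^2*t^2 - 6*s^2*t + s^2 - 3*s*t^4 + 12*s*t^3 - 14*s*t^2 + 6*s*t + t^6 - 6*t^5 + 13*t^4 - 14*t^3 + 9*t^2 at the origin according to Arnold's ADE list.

The Hessian of f at 0 has rank 1. Corank 1: A-series; mu = 2 gives A_2.

A_{2}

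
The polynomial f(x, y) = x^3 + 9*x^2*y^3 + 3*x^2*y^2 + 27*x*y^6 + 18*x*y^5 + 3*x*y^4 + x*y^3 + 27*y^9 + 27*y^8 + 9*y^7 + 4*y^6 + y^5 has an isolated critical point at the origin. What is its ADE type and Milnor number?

Type E7, Milnor number mu = 7.

The Hessian of f at 0 has rank 0. Corank 2; j^3 = x^3 is a perfect cube, so E-series; the 4-jet and mu = 7 give E_7.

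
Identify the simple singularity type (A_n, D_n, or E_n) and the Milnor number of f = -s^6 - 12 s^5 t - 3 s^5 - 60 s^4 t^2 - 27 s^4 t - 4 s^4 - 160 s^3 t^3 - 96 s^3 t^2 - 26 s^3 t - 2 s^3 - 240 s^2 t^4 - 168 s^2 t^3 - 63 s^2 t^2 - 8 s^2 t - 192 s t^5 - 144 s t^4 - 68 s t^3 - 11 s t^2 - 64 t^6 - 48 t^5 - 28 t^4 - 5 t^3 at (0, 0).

Type D_4, Milnor number mu = 4.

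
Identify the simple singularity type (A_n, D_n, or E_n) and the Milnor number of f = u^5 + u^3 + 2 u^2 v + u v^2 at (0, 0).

Type D6, Milnor number mu = 6.

The Hessian of f at 0 has rank 0. Corank 2; j^3 = u*(u + v)^2 has shape L^2 M (L != M), so D-series; mu = 6 gives D_6.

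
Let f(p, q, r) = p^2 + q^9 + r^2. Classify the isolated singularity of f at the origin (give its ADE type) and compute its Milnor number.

Type A_8, Milnor number mu = 8.

The Hessian of f at 0 has rank 2. Corank 1: A-series; mu = 8 gives A_8.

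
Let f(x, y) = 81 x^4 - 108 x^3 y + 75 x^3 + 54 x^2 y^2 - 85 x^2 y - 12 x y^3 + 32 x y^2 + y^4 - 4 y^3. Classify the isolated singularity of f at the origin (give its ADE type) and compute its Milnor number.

Type D_{5}, Milnor number mu = 5.

The Hessian of f at 0 has rank 0. Corank 2; j^3 = (3*x - y)*(5*x - 2*y)^2 has shape L^2 M (L != M), so D-series; mu = 5 gives D_5.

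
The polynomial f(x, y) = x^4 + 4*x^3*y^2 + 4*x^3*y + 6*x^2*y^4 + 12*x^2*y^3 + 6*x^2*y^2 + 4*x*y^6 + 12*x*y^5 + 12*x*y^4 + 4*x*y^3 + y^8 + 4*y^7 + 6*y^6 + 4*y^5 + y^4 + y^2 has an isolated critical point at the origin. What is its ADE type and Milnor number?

Type A_{3}, Milnor number mu = 3.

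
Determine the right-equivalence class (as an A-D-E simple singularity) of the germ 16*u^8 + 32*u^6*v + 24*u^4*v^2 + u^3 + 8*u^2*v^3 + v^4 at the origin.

E_{6}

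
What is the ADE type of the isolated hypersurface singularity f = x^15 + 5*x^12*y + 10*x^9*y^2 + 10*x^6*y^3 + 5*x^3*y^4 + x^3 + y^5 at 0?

E_{8}

The Hessian of f at 0 is [[0, 0], [0, 0]] with rank 0, so corank 2. A Groebner basis of the Jacobian ideal J(f) in C{x,y} is {y^4, x^2}; counting standard monomials gives mu = 8. Corank 2; j^3 = x^3 is a perfect cube, so E-series; the 5-jet and mu = 8 give E_8.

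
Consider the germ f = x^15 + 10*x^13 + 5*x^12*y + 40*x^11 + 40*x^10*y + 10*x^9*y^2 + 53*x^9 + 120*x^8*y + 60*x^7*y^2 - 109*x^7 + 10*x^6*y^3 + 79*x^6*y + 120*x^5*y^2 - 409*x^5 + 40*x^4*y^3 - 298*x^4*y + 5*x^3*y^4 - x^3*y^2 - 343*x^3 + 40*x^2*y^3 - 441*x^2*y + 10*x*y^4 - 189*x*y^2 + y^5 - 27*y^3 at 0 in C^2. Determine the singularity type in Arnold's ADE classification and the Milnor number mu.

The Hessian of f at 0 has rank 0. Corank 2; j^3 = -(7*x + 3*y)^3 is a perfect cube, so E-series; the 5-jet and mu = 8 give E_8.

Type E8, Milnor number mu = 8.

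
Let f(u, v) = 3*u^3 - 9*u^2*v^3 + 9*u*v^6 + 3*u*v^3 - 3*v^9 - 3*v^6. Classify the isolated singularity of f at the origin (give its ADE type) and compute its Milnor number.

Type E7, Milnor number mu = 7.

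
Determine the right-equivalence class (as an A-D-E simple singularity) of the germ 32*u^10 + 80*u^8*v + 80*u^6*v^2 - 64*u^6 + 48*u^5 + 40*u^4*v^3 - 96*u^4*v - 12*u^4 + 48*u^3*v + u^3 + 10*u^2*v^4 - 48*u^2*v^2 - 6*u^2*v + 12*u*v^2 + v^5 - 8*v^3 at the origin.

E_8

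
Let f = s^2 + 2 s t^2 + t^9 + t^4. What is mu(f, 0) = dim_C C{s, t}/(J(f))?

The Hessian of f at 0 is [[2, 0], [0, 0]] with rank 1, so corank 1. A Groebner basis of the Jacobian ideal J(f) in C{s,t} is {s^4, s + t^2}; counting standard monomials gives mu = 8. Corank 1: A-series; mu = 8 gives A_8.

8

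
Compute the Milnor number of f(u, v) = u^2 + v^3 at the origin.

The Hessian of f at 0 has rank 1. Corank 1: A-series; mu = 2 gives A_2.

2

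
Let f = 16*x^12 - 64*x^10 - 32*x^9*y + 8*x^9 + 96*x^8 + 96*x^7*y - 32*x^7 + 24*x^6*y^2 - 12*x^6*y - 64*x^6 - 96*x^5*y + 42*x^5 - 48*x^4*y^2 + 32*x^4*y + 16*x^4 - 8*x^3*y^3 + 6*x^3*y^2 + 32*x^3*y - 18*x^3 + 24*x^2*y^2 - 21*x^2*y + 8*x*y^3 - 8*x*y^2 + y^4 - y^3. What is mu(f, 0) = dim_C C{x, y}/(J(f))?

The Hessian of f at 0 has rank 0. Corank 2; j^3 = -(2*x + y)*(3*x + y)^2 has shape L^2 M (L != M), so D-series; mu = 5 gives D_5.

5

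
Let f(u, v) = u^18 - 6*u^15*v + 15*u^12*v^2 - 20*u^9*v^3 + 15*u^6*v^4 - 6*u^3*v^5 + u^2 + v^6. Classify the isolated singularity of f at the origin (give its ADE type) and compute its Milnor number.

The Hessian of f at 0 is [[2, 0], [0, 0]] with rank 1, so corank 1. A Groebner basis of the Jacobian ideal J(f) in C{u,v} is {v^5, u}; counting standard monomials gives mu = 5. Corank 1: A-series; mu = 5 gives A_5.

Type A5, Milnor number mu = 5.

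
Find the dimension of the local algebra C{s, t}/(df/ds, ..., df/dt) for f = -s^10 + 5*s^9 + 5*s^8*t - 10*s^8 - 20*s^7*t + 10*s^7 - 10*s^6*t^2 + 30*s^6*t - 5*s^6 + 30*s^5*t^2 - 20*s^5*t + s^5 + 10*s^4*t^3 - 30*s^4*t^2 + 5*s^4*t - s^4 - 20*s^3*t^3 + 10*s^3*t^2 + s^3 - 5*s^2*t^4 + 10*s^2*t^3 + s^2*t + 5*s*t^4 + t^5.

6

The Hessian of f at 0 is [[0, 0], [0, 0]] with rank 0, so corank 2. A Groebner basis of the Jacobian ideal J(f) in C{s,t} is {-s*t/5 + t^4, s*t^2, s^2 + s*t}; counting standard monomials gives mu = 6. Corank 2; j^3 = s^2*(s + t) has shape L^2 M (L != M), so D-series; mu = 6 gives D_6.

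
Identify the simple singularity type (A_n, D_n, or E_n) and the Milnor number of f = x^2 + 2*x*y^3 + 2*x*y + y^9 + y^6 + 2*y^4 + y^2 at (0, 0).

The Hessian of f at 0 is [[2, 2], [2, 2]] with rank 1, so corank 1. A Groebner basis of the Jacobian ideal J(f) in C{x,y} is {x^2*y^2 - 2*x^2 - 3*x*y - y^2, x^3 + 3*x^2*y + 3*x*y^2 - x - y, x + y^3 + y}; counting standard monomials gives mu = 8. Corank 1: A-series; mu = 8 gives A_8.

Type A8, Milnor number mu = 8.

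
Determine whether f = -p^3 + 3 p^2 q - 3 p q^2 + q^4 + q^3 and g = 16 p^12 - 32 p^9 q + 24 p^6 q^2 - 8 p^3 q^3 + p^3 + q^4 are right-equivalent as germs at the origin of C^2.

Yes.

The Hessian of f at 0 has rank 0. Corank 2; j^3 = -(p - q)^3 is a perfect cube, so E-series; the 4-jet and mu = 6 give E_6. The Hessian of g at 0 has rank 0. Corank 2; j^3 = p^3 is a perfect cube, so E-series; the 4-jet and mu = 6 give E_6. Both have type E_6, hence right-equivalent.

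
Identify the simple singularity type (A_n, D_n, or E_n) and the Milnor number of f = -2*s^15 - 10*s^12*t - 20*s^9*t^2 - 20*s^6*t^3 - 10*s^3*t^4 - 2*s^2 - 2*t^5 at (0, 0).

Type A_{4}, Milnor number mu = 4.

The Hessian of f at 0 has rank 1. Corank 1: A-series; mu = 4 gives A_4.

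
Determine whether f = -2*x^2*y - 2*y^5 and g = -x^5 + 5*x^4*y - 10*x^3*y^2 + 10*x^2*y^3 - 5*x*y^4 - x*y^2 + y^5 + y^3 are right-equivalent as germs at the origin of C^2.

Yes.

The Hessian of f at 0 has rank 0. Corank 2; j^3 = -2*x^2*y has shape L^2 M (L != M), so D-series; mu = 6 gives D_6. The Hessian of g at 0 has rank 0. Corank 2; j^3 = -y^2*(x - y) has shape L^2 M (L != M), so D-series; mu = 6 gives D_6. Both have type D_6, hence right-equivalent.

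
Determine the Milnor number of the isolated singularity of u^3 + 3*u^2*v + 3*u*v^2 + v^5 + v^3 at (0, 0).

8

The Hessian of f at 0 is [[0, 0], [0, 0]] with rank 0, so corank 2. A Groebner basis of the Jacobian ideal J(f) in C{u,v} is {v^4, u^2 + 2*u*v + v^2}; counting standard monomials gives mu = 8. Corank 2; j^3 = (u + v)^3 is a perfect cube, so E-series; the 5-jet and mu = 8 give E_8.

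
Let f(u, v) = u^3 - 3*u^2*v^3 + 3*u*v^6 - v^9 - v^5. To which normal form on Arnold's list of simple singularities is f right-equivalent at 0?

E_{8}

The Hessian of f at 0 is [[0, 0], [0, 0]] with rank 0, so corank 2. A Groebner basis of the Jacobian ideal J(f) in C{u,v} is {-u^2/2 + u*v^3, v^4, u^3, u^2*v}; counting standard monomials gives mu = 8. Corank 2; j^3 = u^3 is a perfect cube, so E-series; the 5-jet and mu = 8 give E_8.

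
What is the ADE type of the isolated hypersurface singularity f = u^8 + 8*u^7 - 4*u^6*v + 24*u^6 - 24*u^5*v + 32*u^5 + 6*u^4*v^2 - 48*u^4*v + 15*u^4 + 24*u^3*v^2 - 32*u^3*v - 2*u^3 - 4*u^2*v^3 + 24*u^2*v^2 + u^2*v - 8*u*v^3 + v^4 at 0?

The Hessian of f at 0 has rank 0. Corank 2; j^3 = -u^2*(2*u - v) has shape L^2 M (L != M), so D-series; mu = 5 gives D_5.

D_{5}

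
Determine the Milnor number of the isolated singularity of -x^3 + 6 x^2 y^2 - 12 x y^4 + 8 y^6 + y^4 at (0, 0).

The Hessian of f at 0 has rank 0. Corank 2; j^3 = -x^3 is a perfect cube, so E-series; the 4-jet and mu = 6 give E_6.

6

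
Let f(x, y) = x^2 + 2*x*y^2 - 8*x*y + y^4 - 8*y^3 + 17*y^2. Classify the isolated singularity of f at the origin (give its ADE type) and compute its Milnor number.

Type A_1, Milnor number mu = 1.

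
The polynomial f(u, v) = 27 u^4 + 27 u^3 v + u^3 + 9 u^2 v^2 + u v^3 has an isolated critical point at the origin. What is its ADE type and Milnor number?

The Hessian of f at 0 has rank 0. Corank 2; j^3 = u^3 is a perfect cube, so E-series; the 4-jet and mu = 7 give E_7.

Type E_7, Milnor number mu = 7.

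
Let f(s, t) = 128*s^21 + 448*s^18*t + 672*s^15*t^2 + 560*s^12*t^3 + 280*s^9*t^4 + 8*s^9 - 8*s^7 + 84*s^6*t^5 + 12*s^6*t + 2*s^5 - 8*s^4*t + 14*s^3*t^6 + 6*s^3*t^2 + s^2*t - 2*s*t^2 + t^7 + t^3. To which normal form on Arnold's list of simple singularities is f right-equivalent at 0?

The Hessian of f at 0 has rank 0. Corank 2; j^3 = t*(s - t)^2 has shape L^2 M (L != M), so D-series; mu = 8 gives D_8.

D_8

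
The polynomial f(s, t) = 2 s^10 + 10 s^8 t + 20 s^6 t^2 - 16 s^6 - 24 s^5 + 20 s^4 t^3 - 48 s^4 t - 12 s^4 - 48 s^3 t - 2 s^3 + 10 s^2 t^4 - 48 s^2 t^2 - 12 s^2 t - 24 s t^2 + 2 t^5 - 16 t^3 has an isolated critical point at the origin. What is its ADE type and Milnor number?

Type E8, Milnor number mu = 8.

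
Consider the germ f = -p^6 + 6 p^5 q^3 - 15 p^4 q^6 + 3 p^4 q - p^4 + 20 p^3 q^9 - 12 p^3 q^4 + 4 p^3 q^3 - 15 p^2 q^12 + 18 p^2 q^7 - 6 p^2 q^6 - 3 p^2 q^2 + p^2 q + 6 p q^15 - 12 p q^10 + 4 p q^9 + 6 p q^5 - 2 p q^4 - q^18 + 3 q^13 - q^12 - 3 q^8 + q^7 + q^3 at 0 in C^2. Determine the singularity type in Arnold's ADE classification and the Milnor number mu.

Type D_{4}, Milnor number mu = 4.

The Hessian of f at 0 has rank 0. Corank 2; j^3 = q*(p^2 + q^2) splits into three distinct lines over C (the quadratic factor has nonzero discriminant), so D_4.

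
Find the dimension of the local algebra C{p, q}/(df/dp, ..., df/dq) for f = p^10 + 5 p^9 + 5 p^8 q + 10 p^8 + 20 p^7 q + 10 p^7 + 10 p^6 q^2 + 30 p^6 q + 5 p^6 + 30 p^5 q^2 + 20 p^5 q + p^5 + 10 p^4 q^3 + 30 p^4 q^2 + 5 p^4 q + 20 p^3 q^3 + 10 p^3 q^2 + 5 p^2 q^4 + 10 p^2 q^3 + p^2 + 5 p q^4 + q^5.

4

The Hessian of f at 0 has rank 1. Corank 1: A-series; mu = 4 gives A_4.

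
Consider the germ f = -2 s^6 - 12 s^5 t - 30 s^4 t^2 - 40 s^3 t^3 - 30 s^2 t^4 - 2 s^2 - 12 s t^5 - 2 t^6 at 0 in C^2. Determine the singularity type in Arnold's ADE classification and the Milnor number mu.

The Hessian of f at 0 is [[-4, 0], [0, 0]] with rank 1, so corank 1. A Groebner basis of the Jacobian ideal J(f) in C{s,t} is {t^5, s}; counting standard monomials gives mu = 5. Corank 1: A-series; mu = 5 gives A_5.

Type A5, Milnor number mu = 5.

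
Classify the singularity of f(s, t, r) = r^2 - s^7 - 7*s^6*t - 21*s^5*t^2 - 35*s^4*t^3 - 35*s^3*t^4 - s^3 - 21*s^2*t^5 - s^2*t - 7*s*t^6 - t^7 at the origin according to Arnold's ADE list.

D_8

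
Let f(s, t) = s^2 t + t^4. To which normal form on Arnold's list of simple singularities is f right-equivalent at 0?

D_{5}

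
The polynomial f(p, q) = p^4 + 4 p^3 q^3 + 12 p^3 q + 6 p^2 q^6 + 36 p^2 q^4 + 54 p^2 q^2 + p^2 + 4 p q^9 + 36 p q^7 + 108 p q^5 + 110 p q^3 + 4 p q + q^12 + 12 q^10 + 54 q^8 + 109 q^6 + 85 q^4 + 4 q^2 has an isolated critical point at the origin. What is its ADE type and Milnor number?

Type A3, Milnor number mu = 3.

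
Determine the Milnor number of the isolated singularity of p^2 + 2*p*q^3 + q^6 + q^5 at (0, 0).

4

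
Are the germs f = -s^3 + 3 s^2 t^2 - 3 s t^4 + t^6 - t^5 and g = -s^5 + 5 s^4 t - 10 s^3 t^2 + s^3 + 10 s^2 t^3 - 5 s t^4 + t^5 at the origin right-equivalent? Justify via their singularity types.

Yes.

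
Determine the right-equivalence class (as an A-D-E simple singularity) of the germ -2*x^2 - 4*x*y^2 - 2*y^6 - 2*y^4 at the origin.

A_5

The Hessian of f at 0 has rank 1. Corank 1: A-series; mu = 5 gives A_5.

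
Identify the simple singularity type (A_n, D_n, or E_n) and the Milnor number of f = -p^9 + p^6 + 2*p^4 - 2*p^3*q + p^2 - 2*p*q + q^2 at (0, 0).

Type A_8, Milnor number mu = 8.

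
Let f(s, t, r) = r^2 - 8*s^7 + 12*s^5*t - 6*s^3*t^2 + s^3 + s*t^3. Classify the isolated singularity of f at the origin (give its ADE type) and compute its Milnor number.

Type E_{7}, Milnor number mu = 7.

The Hessian of f at 0 has rank 1. Corank 2; j^3 = s^3 is a perfect cube, so E-series; the 4-jet and mu = 7 give E_7.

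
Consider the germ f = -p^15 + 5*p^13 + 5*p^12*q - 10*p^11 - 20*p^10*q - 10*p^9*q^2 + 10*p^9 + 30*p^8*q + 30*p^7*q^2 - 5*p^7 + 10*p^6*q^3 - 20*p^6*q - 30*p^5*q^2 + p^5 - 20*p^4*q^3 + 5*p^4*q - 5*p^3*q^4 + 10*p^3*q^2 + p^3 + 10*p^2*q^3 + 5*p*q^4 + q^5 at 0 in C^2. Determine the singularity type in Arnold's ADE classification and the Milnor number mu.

The Hessian of f at 0 has rank 0. Corank 2; j^3 = p^3 is a perfect cube, so E-series; the 5-jet and mu = 8 give E_8.

Type E_8, Milnor number mu = 8.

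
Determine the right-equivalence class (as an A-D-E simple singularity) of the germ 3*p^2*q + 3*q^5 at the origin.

D6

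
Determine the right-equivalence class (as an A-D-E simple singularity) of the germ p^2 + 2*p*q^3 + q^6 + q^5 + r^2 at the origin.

The Hessian of f at 0 has rank 2. Corank 1: A-series; mu = 4 gives A_4.

A_{4}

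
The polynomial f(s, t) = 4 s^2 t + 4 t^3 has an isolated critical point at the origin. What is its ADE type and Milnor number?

The Hessian of f at 0 is [[0, 0], [0, 0]] with rank 0, so corank 2. A Groebner basis of the Jacobian ideal J(f) in C{s,t} is {t^3, s^2 + 3*t^2, s*t}; counting standard monomials gives mu = 4. Corank 2; j^3 = 4*t*(s^2 + t^2) splits into three distinct lines over C (the quadratic factor has nonzero discriminant), so D_4.

Type D_{4}, Milnor number mu = 4.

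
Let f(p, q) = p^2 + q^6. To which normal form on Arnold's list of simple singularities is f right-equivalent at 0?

A_{5}

The Hessian of f at 0 is [[2, 0], [0, 0]] with rank 1, so corank 1. A Groebner basis of the Jacobian ideal J(f) in C{p,q} is {q^5, p}; counting standard monomials gives mu = 5. Corank 1: A-series; mu = 5 gives A_5.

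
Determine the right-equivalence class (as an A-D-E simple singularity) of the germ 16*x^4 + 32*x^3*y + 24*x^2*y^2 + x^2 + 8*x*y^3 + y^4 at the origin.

A_{3}

The Hessian of f at 0 has rank 1. Corank 1: A-series; mu = 3 gives A_3.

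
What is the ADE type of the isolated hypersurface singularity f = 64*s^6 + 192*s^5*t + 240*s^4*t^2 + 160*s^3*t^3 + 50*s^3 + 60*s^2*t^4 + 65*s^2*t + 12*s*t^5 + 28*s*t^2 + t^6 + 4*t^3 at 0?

D_7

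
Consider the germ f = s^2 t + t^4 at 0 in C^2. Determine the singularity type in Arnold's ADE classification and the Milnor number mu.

Type D_5, Milnor number mu = 5.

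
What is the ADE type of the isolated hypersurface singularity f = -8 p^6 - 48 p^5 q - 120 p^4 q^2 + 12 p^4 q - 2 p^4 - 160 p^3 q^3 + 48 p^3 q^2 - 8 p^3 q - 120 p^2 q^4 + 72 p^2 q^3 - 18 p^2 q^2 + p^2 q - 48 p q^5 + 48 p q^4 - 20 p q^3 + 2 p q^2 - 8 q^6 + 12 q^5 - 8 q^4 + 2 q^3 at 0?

D_{4}

The Hessian of f at 0 has rank 0. Corank 2; j^3 = q*(p^2 + 2*p*q + 2*q^2) splits into three distinct lines over C (the quadratic factor has nonzero discriminant), so D_4.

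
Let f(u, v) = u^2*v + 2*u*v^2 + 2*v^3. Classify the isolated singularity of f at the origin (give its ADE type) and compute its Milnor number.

Type D4, Milnor number mu = 4.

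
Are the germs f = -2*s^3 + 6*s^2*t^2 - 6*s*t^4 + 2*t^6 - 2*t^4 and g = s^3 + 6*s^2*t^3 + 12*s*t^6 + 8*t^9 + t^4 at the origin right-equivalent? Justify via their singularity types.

Yes.

The Hessian of f at 0 has rank 0. Corank 2; j^3 = -2*s^3 is a perfect cube, so E-series; the 4-jet and mu = 6 give E_6. The Hessian of g at 0 has rank 0. Corank 2; j^3 = s^3 is a perfect cube, so E-series; the 4-jet and mu = 6 give E_6. Both have type E_6, hence right-equivalent.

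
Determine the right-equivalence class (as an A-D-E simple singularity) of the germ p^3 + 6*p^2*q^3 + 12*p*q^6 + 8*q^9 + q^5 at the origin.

The Hessian of f at 0 has rank 0. Corank 2; j^3 = p^3 is a perfect cube, so E-series; the 5-jet and mu = 8 give E_8.

E_{8}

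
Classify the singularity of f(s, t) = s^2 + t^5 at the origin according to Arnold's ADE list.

The Hessian of f at 0 has rank 1. Corank 1: A-series; mu = 4 gives A_4.

A_4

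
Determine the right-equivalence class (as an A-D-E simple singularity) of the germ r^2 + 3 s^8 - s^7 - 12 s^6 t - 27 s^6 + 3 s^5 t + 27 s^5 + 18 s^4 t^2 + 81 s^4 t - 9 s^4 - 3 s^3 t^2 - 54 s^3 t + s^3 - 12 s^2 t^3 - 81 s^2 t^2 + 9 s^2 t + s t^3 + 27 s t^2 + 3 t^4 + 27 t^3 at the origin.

The Hessian of f at 0 is [[0, 0, 0], [0, 0, 0], [0, 0, 2]] with rank 1, so corank 2. A Groebner basis of the Jacobian ideal J(f) in C{s,t,r} is {-s^2/750 - s*t/125 + t^4 - t^3/2250 - 3*t^2/250, s^3 - 122*s^2/125 - 732*s*t/125 + 10003*t^3/375 - 1098*t^2/125, s^2*t + 487*s^2/2250 + 487*s*t/375 - 60263*t^3/6750 + 487*t^2/250, -9*s^2/250 + s*t^2 - 27*s*t/125 + 747*t^3/250 - 81*t^2/250, r}; counting standard monomials gives mu = 7. Corank 2; j^3 = (s + 3*t)^3 is a perfect cube, so E-series; the 4-jet and mu = 7 give E_7.

E_7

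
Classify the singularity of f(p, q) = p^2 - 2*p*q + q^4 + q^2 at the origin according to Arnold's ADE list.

The Hessian of f at 0 has rank 1. Corank 1: A-series; mu = 3 gives A_3.

A_{3}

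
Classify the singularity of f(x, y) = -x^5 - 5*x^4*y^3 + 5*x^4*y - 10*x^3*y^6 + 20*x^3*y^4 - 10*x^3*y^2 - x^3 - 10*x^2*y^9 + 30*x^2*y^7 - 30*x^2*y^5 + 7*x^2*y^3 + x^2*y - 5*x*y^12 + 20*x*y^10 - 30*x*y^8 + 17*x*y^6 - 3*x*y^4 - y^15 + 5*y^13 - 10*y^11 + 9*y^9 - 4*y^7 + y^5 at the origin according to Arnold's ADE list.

The Hessian of f at 0 is [[0, 0], [0, 0]] with rank 0, so corank 2. A Groebner basis of the Jacobian ideal J(f) in C{x,y} is {x*y/6 + y^4, x*y^2, x^2 - 5*x*y/6}; counting standard monomials gives mu = 6. Corank 2; j^3 = -x^2*(x - y) has shape L^2 M (L != M), so D-series; mu = 6 gives D_6.

D_6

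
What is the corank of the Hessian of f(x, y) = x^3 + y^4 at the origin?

Hessian at 0 has rank 0.

2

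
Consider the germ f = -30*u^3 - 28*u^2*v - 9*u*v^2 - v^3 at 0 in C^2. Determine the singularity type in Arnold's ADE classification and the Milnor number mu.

The Hessian of f at 0 has rank 0. Corank 2; j^3 = -(3*u + v)*(10*u^2 + 6*u*v + v^2) splits into three distinct lines over C (the quadratic factor has nonzero discriminant), so D_4.

Type D_{4}, Milnor number mu = 4.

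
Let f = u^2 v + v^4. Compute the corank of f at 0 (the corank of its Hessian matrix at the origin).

Hessian at 0 has rank 0.

2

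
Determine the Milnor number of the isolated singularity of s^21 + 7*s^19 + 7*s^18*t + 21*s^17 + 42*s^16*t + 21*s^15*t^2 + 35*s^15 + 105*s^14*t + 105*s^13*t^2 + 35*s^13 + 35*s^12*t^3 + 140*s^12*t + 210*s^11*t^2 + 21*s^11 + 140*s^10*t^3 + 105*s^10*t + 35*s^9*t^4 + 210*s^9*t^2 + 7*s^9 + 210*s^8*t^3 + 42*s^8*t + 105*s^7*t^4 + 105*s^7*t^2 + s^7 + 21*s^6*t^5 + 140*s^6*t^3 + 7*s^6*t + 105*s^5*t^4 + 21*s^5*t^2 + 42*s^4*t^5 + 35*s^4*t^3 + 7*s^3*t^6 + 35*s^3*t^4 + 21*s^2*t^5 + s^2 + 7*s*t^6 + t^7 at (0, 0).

The Hessian of f at 0 has rank 1. Corank 1: A-series; mu = 6 gives A_6.

6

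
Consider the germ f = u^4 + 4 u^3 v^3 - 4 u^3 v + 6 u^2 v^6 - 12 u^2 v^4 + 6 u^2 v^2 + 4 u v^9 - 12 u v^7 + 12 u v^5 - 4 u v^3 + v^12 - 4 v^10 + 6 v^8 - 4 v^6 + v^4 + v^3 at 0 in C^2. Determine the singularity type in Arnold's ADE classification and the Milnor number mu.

The Hessian of f at 0 has rank 0. Corank 2; j^3 = v^3 is a perfect cube, so E-series; the 4-jet and mu = 6 give E_6.

Type E6, Milnor number mu = 6.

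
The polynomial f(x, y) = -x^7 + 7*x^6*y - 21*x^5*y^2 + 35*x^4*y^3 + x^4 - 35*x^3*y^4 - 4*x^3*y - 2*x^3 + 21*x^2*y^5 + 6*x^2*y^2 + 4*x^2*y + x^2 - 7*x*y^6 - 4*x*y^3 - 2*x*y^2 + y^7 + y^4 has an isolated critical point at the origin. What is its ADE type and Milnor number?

Type A_{6}, Milnor number mu = 6.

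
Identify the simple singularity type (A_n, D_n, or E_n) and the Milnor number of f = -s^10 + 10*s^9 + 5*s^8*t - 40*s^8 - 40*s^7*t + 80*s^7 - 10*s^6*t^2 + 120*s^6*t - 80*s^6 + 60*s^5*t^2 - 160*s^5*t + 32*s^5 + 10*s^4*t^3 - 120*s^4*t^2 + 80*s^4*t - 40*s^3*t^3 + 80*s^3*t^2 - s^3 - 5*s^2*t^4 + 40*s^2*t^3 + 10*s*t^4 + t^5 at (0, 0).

The Hessian of f at 0 has rank 0. Corank 2; j^3 = -s^3 is a perfect cube, so E-series; the 5-jet and mu = 8 give E_8.

Type E_{8}, Milnor number mu = 8.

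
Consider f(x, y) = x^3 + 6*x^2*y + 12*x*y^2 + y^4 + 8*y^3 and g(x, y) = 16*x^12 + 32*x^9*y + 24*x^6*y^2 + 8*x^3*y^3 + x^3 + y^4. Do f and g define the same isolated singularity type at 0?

Yes.

The Hessian of f at 0 is [[0, 0], [0, 0]] with rank 0, so corank 2. A Groebner basis of the Jacobian ideal J(f) in C{x,y} is {y^3, x^2 + 4*x*y + 4*y^2}; counting standard monomials gives mu = 6. Corank 2; j^3 = (x + 2*y)^3 is a perfect cube, so E-series; the 4-jet and mu = 6 give E_6. The Hessian of g at 0 is [[0, 0], [0, 0]] with rank 0, so corank 2. A Groebner basis of the Jacobian ideal J(g) in C{x,y} is {y^3, x^2}; counting standard monomials gives mu = 6. Corank 2; j^3 = x^3 is a perfect cube, so E-series; the 4-jet and mu = 6 give E_6. Both have type E_6, hence right-equivalent.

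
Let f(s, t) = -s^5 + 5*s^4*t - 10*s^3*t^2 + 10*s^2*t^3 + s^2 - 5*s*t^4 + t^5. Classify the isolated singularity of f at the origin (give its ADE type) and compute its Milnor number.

Type A_4, Milnor number mu = 4.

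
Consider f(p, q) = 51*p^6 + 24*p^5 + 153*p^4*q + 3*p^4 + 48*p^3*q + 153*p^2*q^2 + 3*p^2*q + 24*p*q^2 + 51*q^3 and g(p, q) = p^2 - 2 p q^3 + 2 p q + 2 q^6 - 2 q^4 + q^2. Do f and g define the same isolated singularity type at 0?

The Hessian of f at 0 is [[0, 0], [0, 0]] with rank 0, so corank 2. A Groebner basis of the Jacobian ideal J(f) in C{p,q} is {q^3, p^2 - 13*q^2, p*q + 4*q^2}; counting standard monomials gives mu = 4. Corank 2; j^3 = 3*q*(p^2 + 8*p*q + 17*q^2) splits into three distinct lines over C (the quadratic factor has nonzero discriminant), so D_4. The Hessian of g at 0 is [[2, 2], [2, 2]] with rank 1, so corank 1. A Groebner basis of the Jacobian ideal J(g) in C{p,q} is {p*q^2 + p + q, -p + q^3 - q, p^2 + 2*p*q + q^2}; counting standard monomials gives mu = 5. Corank 1: A-series; mu = 5 gives A_5. f is D_4 but g is A_5, hence not right-equivalent.

No.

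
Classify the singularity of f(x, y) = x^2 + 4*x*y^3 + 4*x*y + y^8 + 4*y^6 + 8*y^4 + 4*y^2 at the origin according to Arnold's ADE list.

A_{7}

The Hessian of f at 0 has rank 1. Corank 1: A-series; mu = 7 gives A_7.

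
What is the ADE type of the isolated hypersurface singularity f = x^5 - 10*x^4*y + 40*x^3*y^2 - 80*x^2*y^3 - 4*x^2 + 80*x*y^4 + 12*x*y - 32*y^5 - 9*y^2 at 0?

A_{4}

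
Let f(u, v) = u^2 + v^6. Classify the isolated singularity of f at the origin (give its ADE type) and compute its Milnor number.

The Hessian of f at 0 has rank 1. Corank 1: A-series; mu = 5 gives A_5.

Type A5, Milnor number mu = 5.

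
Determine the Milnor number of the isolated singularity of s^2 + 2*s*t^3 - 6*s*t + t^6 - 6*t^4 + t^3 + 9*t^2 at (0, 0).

2

The Hessian of f at 0 has rank 1. Corank 1: A-series; mu = 2 gives A_2.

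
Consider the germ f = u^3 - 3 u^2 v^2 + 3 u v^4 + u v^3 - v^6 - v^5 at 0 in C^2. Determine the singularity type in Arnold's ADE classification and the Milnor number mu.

The Hessian of f at 0 has rank 0. Corank 2; j^3 = u^3 is a perfect cube, so E-series; the 4-jet and mu = 7 give E_7.

Type E_{7}, Milnor number mu = 7.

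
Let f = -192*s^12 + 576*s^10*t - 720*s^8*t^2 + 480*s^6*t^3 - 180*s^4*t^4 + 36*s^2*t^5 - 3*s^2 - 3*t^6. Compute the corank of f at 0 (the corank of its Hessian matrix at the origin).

1

Hessian at 0 has rank 1.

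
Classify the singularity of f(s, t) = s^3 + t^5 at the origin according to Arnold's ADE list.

E_8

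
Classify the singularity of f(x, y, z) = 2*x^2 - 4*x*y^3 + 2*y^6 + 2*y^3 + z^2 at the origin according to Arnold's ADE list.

The Hessian of f at 0 has rank 2. Corank 1: A-series; mu = 2 gives A_2.

A2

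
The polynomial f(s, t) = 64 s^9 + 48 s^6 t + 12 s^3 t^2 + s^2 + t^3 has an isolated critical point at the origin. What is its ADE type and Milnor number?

Type A_{2}, Milnor number mu = 2.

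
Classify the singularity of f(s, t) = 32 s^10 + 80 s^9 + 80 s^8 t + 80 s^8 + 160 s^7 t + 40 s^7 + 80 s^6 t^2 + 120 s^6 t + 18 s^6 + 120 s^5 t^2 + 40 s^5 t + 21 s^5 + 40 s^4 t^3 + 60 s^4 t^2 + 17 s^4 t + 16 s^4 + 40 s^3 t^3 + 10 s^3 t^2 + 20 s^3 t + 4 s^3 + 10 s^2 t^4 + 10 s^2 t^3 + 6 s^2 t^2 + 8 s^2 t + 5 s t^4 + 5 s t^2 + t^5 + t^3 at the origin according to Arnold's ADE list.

D_6

The Hessian of f at 0 has rank 0. Corank 2; j^3 = (s + t)*(2*s + t)^2 has shape L^2 M (L != M), so D-series; mu = 6 gives D_6.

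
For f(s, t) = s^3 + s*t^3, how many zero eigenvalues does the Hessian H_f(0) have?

Hessian at 0 has rank 0.

2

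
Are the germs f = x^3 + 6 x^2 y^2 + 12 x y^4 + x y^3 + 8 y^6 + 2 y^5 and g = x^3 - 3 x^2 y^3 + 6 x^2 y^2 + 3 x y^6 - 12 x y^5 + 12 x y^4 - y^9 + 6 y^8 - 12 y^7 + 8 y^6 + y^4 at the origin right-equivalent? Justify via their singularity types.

No.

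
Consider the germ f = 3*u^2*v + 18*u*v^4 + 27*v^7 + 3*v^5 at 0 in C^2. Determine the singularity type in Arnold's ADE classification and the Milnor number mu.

The Hessian of f at 0 is [[0, 0], [0, 0]] with rank 0, so corank 2. A Groebner basis of the Jacobian ideal J(f) in C{u,v} is {u*v/3 + v^4, u*v^2, u^2 - 5*u*v/3}; counting standard monomials gives mu = 6. Corank 2; j^3 = 3*u^2*v has shape L^2 M (L != M), so D-series; mu = 6 gives D_6.

Type D6, Milnor number mu = 6.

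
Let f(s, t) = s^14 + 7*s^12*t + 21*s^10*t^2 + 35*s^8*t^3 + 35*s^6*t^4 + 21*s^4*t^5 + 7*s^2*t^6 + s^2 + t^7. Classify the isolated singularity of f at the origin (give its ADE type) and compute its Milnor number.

Type A_6, Milnor number mu = 6.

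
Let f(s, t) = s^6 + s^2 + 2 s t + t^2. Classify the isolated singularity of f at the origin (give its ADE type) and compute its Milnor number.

Type A_5, Milnor number mu = 5.

The Hessian of f at 0 has rank 1. Corank 1: A-series; mu = 5 gives A_5.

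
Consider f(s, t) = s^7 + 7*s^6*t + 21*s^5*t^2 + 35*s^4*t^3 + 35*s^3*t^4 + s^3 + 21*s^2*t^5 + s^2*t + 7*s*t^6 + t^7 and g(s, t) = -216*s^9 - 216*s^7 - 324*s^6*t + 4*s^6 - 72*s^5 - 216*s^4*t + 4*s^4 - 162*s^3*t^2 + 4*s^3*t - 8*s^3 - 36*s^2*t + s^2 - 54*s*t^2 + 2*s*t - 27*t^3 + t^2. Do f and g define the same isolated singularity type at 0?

No.

The Hessian of f at 0 has rank 0. Corank 2; j^3 = s^2*(s + t) has shape L^2 M (L != M), so D-series; mu = 8 gives D_8. The Hessian of g at 0 has rank 1. Corank 1: A-series; mu = 2 gives A_2. f is D_8 but g is A_2, hence not right-equivalent.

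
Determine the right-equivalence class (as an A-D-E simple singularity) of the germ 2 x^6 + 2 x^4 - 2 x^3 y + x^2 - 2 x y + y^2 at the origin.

A_{5}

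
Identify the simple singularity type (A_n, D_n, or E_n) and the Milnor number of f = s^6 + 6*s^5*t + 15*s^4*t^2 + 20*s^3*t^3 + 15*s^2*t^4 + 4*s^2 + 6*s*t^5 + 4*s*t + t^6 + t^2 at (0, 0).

Type A5, Milnor number mu = 5.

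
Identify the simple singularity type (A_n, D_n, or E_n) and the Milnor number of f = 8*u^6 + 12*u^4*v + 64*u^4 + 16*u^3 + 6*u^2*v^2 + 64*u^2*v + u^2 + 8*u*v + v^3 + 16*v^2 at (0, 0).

Type A_{2}, Milnor number mu = 2.

The Hessian of f at 0 has rank 1. Corank 1: A-series; mu = 2 gives A_2.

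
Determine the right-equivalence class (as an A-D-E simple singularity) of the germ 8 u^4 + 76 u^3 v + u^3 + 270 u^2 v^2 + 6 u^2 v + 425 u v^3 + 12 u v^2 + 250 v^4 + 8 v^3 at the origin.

E_{7}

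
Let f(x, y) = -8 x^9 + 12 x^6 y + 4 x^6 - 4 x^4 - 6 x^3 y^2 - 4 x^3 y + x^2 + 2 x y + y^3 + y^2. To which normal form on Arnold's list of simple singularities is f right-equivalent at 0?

The Hessian of f at 0 has rank 1. Corank 1: A-series; mu = 2 gives A_2.

A_{2}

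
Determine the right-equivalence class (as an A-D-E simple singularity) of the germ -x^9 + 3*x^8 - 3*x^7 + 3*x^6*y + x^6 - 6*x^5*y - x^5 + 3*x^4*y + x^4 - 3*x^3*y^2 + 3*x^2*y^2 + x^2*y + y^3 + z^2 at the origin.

D_{4}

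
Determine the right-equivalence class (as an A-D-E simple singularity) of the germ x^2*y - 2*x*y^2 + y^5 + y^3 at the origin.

D_6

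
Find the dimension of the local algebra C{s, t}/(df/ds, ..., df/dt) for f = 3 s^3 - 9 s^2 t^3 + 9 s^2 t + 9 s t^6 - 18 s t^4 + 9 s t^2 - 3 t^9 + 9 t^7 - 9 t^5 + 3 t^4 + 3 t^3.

6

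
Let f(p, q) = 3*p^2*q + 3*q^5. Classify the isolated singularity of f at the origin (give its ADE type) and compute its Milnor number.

The Hessian of f at 0 has rank 0. Corank 2; j^3 = 3*p^2*q has shape L^2 M (L != M), so D-series; mu = 6 gives D_6.

Type D_6, Milnor number mu = 6.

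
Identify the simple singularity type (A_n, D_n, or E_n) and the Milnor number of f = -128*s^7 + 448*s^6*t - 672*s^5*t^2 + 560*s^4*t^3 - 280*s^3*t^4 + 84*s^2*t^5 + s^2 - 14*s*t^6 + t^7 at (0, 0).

Type A_{6}, Milnor number mu = 6.

The Hessian of f at 0 has rank 1. Corank 1: A-series; mu = 6 gives A_6.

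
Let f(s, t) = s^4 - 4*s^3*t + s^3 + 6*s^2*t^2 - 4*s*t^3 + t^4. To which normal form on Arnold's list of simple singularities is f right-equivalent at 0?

E_{6}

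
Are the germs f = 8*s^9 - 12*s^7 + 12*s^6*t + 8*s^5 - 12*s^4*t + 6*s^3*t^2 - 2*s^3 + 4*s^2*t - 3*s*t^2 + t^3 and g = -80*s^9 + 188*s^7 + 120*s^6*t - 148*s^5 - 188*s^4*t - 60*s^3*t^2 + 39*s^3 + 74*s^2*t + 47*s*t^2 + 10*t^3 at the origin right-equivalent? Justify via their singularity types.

Yes.

The Hessian of f at 0 is [[0, 0], [0, 0]] with rank 0, so corank 2. A Groebner basis of the Jacobian ideal J(f) in C{s,t} is {t^3, s^2 - 3*t^2/2, s*t - 3*t^2/2}; counting standard monomials gives mu = 4. Corank 2; j^3 = -(s - t)*(2*s^2 - 2*s*t + t^2) splits into three distinct lines over C (the quadratic factor has nonzero discriminant), so D_4. The Hessian of g at 0 is [[0, 0], [0, 0]] with rank 0, so corank 2. A Groebner basis of the Jacobian ideal J(g) in C{s,t} is {t^3, s^2 - 11*t^2/23, s*t + 16*t^2/23}; counting standard monomials gives mu = 4. Corank 2; j^3 = (3*s + 2*t)*(13*s^2 + 16*s*t + 5*t^2) splits into three distinct lines over C (the quadratic factor has nonzero discriminant), so D_4. Both have type D_4, hence right-equivalent.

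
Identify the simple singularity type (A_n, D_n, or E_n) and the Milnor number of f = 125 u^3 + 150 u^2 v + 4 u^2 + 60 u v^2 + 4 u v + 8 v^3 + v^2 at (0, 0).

The Hessian of f at 0 is [[8, 4], [4, 2]] with rank 1, so corank 1. A Groebner basis of the Jacobian ideal J(f) in C{u,v} is {v^2, u + v/2}; counting standard monomials gives mu = 2. Corank 1: A-series; mu = 2 gives A_2.

Type A_2, Milnor number mu = 2.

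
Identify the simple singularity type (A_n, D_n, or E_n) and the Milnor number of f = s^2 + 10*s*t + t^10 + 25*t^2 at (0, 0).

Type A_9, Milnor number mu = 9.

The Hessian of f at 0 is [[2, 10], [10, 50]] with rank 1, so corank 1. A Groebner basis of the Jacobian ideal J(f) in C{s,t} is {t^9, s + 5*t}; counting standard monomials gives mu = 9. Corank 1: A-series; mu = 9 gives A_9.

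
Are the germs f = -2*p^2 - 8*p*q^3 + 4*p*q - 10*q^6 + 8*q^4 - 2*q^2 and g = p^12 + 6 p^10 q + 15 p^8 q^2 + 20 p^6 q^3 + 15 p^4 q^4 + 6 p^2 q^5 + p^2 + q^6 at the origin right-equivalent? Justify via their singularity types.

The Hessian of f at 0 has rank 1. Corank 1: A-series; mu = 5 gives A_5. The Hessian of g at 0 has rank 1. Corank 1: A-series; mu = 5 gives A_5. Both have type A_5, hence right-equivalent.

Yes.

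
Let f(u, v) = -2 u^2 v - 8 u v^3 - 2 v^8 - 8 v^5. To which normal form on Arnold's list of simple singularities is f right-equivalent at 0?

The Hessian of f at 0 has rank 0. Corank 2; j^3 = -2*u^2*v has shape L^2 M (L != M), so D-series; mu = 9 gives D_9.

D9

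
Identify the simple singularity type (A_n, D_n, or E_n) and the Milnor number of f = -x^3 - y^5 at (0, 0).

The Hessian of f at 0 is [[0, 0], [0, 0]] with rank 0, so corank 2. A Groebner basis of the Jacobian ideal J(f) in C{x,y} is {y^4, x^2}; counting standard monomials gives mu = 8. Corank 2; j^3 = -x^3 is a perfect cube, so E-series; the 5-jet and mu = 8 give E_8.

Type E_8, Milnor number mu = 8.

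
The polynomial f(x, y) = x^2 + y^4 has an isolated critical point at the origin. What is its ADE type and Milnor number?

The Hessian of f at 0 has rank 1. Corank 1: A-series; mu = 3 gives A_3.

Type A_{3}, Milnor number mu = 3.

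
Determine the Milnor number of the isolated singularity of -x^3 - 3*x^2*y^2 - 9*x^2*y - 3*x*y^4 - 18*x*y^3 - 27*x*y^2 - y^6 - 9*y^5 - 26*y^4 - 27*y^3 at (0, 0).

6

The Hessian of f at 0 has rank 0. Corank 2; j^3 = -(x + 3*y)^3 is a perfect cube, so E-series; the 4-jet and mu = 6 give E_6.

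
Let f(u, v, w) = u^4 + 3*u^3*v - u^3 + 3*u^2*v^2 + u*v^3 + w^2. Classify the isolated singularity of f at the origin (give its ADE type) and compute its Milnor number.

Type E_7, Milnor number mu = 7.

The Hessian of f at 0 is [[0, 0, 0], [0, 0, 0], [0, 0, 2]] with rank 1, so corank 2. A Groebner basis of the Jacobian ideal J(f) in C{u,v,w} is {3*u^2 + v^4 - v^3, u^3, u^2*v + u^2 - v^3/3, -2*u^2 + u*v^2 + 2*v^3/3, w}; counting standard monomials gives mu = 7. Corank 2; j^3 = -u^3 is a perfect cube, so E-series; the 4-jet and mu = 7 give E_7.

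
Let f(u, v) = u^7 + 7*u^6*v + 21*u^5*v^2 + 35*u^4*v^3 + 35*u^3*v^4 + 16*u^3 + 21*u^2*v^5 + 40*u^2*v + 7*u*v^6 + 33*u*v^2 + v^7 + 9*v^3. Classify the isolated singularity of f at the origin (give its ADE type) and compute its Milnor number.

The Hessian of f at 0 is [[0, 0], [0, 0]] with rank 0, so corank 2. A Groebner basis of the Jacobian ideal J(f) in C{u,v} is {-16384*u*v/7 + v^6 - 12288*v^2/7, u*v^2 + 3*v^3/4, u^2 + 7*u*v/4 + 3*v^2/4}; counting standard monomials gives mu = 8. Corank 2; j^3 = (u + v)*(4*u + 3*v)^2 has shape L^2 M (L != M), so D-series; mu = 8 gives D_8.

Type D_8, Milnor number mu = 8.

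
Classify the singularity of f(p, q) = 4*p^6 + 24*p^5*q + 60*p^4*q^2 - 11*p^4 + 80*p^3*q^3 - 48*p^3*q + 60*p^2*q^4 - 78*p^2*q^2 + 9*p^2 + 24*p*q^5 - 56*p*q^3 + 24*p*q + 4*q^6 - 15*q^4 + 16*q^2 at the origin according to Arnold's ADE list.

A_{3}

The Hessian of f at 0 is [[18, 24], [24, 32]] with rank 1, so corank 1. A Groebner basis of the Jacobian ideal J(f) in C{p,q} is {q^3, p + 4*q/3}; counting standard monomials gives mu = 3. Corank 1: A-series; mu = 3 gives A_3.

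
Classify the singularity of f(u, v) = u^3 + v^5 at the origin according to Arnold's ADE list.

The Hessian of f at 0 has rank 0. Corank 2; j^3 = u^3 is a perfect cube, so E-series; the 5-jet and mu = 8 give E_8.

E_8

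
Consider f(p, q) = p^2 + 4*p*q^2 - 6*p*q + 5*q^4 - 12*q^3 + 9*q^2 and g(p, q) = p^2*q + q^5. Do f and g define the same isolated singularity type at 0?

No.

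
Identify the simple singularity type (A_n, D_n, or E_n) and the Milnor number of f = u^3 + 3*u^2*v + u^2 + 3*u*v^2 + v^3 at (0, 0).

The Hessian of f at 0 is [[2, 0], [0, 0]] with rank 1, so corank 1. A Groebner basis of the Jacobian ideal J(f) in C{u,v} is {v^2, u}; counting standard monomials gives mu = 2. Corank 1: A-series; mu = 2 gives A_2.

Type A_{2}, Milnor number mu = 2.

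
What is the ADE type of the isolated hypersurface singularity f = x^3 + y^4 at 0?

The Hessian of f at 0 is [[0, 0], [0, 0]] with rank 0, so corank 2. A Groebner basis of the Jacobian ideal J(f) in C{x,y} is {y^3, x^2}; counting standard monomials gives mu = 6. Corank 2; j^3 = x^3 is a perfect cube, so E-series; the 4-jet and mu = 6 give E_6.

E_6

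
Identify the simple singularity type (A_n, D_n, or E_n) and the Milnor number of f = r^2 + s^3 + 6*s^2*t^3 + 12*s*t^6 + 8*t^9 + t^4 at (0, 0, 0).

The Hessian of f at 0 has rank 1. Corank 2; j^3 = s^3 is a perfect cube, so E-series; the 4-jet and mu = 6 give E_6.

Type E_6, Milnor number mu = 6.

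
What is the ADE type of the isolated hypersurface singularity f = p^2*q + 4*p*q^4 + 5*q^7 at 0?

The Hessian of f at 0 has rank 0. Corank 2; j^3 = p^2*q has shape L^2 M (L != M), so D-series; mu = 8 gives D_8.

D_8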